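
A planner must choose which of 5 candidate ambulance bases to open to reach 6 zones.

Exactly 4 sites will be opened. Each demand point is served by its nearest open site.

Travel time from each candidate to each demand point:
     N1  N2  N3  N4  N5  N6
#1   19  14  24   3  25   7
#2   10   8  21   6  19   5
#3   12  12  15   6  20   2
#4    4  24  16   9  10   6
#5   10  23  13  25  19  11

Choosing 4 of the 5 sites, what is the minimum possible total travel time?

Open {#1, #2, #3, #4}.
  N1→#4 4, N2→#2 8, N3→#3 15, N4→#1 3, N5→#4 10, N6→#3 2  ⇒ total 42.
Compare {#1, #2, #4, #5}: total 43.
Compare {#2, #3, #4, #5}: total 43.
No size-4 selection does better; minimum is 42.

42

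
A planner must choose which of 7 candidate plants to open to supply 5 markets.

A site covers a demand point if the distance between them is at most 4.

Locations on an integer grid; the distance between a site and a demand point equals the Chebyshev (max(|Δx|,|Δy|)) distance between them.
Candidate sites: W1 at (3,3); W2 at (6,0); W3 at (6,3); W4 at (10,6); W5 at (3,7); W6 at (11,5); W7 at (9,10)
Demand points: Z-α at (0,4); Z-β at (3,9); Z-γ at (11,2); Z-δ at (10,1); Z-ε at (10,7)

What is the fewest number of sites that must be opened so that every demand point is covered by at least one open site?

Coverage sets (demand points within 4 of each site):
  W1: {Z-α}
  W2: {Z-δ}
  W3: {Z-δ, Z-ε}
  W4: {Z-γ, Z-ε}
  W5: {Z-α, Z-β}
  W6: {Z-γ, Z-δ, Z-ε}
  W7: {Z-ε}
No single site covers all 5 demand points.
But {W5, W6} covers everything, so the minimum is 2.

2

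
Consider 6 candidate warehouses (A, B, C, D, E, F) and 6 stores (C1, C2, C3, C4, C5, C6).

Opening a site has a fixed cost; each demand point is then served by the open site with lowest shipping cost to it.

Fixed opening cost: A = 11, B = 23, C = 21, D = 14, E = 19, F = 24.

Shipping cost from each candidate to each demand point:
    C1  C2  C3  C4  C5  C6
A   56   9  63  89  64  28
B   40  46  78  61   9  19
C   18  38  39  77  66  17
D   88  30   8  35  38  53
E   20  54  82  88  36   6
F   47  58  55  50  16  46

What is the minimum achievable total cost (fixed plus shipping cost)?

Open {A, B, D, E}: assign each demand point to its cheapest open site.
  C1→E 20, C2→A 9, C3→D 8, C4→D 35, C5→B 9, C6→E 6
  shipping cost 87, fixed 67 → total 154.
Compare {A, D, E}: shipping cost 114 + fixed 44 = 158.
Compare {A, D, E, F}: shipping cost 94 + fixed 68 = 162.
Compare {B, D, E}: shipping cost 108 + fixed 56 = 164.
All other subsets cost ≥ 158. Minimum total cost: 154.

154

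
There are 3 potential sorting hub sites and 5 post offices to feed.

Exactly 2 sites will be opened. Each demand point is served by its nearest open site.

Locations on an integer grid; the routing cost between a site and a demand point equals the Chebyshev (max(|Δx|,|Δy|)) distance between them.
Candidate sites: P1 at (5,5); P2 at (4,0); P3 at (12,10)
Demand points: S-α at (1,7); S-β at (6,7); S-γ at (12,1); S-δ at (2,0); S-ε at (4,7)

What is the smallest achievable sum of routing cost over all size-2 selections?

Open {P1, P2}.
  S-α→P1 4, S-β→P1 2, S-γ→P1 7, S-δ→P2 2, S-ε→P1 2  ⇒ total 17.
Compare {P1, P3}: total 20.
Compare {P2, P3}: total 30.

17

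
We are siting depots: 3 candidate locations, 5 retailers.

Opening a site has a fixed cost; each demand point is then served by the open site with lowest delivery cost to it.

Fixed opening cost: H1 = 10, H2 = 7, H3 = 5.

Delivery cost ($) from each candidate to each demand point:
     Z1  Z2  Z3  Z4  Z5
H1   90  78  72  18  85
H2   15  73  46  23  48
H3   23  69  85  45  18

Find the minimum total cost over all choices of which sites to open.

183

Open {H2, H3}: assign each demand point to its cheapest open site.
  Z1→H2 15, Z2→H3 69, Z3→H2 46, Z4→H2 23, Z5→H3 18
  delivery cost 171, fixed 12 → total 183.
Compare {H1, H2, H3}: delivery cost 166 + fixed 22 = 188.
Compare {H2}: delivery cost 205 + fixed 7 = 212.
Compare {H1, H3}: delivery cost 200 + fixed 15 = 215.
All other subsets cost ≥ 188. Minimum total cost: 183.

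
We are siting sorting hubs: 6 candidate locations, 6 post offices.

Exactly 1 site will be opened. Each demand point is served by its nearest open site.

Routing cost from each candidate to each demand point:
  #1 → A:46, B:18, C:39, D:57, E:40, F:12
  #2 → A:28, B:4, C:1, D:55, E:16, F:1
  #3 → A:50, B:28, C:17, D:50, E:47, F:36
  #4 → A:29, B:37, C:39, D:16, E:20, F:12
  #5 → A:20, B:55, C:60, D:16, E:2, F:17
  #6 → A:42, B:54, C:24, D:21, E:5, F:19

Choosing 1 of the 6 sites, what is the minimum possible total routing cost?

105

Open {#2}.
  A→#2 28, B→#2 4, C→#2 1, D→#2 55, E→#2 16, F→#2 1  ⇒ total 105.
Compare {#4}: total 153.
Compare {#6}: total 165.
No size-1 selection does better; minimum is 105.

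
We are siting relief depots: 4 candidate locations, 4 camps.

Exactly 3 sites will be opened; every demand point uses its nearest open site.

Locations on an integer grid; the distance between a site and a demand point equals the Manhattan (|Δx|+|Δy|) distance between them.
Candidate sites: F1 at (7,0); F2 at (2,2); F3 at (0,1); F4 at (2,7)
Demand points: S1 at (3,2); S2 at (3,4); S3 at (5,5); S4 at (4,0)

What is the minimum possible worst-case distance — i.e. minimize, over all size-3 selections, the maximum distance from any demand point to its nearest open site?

5

Open {F1, F2, F4}.
  Farthest demand point is S3 at distance 5 (to F4); all others are ≤ 5.
With {F1, F3, F4} the worst case is 5.
With {F2, F3, F4} the worst case is 5.
No size-3 selection achieves below 5.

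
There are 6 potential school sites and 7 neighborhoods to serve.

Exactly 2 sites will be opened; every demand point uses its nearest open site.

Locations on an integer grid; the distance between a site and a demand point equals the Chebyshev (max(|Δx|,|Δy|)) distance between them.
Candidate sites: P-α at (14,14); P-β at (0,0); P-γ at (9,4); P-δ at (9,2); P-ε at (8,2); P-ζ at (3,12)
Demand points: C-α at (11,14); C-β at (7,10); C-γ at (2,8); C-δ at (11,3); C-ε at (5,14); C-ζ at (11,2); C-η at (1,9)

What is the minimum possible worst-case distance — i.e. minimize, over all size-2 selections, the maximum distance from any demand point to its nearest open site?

8

Open {P-γ, P-ζ}.
  Farthest demand point is C-α at distance 8 (to P-ζ); all others are ≤ 8.
With {P-δ, P-ζ} the worst case is 8.
With {P-ε, P-ζ} the worst case is 8.
No size-2 selection achieves below 8.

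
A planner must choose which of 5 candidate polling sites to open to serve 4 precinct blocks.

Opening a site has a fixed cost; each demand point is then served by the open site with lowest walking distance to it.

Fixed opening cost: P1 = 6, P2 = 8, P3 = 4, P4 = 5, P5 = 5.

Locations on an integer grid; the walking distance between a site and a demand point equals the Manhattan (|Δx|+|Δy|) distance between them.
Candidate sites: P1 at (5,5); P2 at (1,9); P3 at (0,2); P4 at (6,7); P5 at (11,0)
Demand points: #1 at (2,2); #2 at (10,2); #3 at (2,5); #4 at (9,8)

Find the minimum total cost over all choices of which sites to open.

28

Open {P3, P4, P5}: assign each demand point to its cheapest open site.
  #1→P3 2, #2→P5 3, #3→P3 5, #4→P4 4
  walking distance 14, fixed 14 → total 28.
Compare {P3, P4}: walking distance 20 + fixed 9 = 29.
Compare {P3, P5}: walking distance 20 + fixed 9 = 29.
Compare {P1}: walking distance 24 + fixed 6 = 30.
All other subsets cost ≥ 29. Minimum total cost: 28.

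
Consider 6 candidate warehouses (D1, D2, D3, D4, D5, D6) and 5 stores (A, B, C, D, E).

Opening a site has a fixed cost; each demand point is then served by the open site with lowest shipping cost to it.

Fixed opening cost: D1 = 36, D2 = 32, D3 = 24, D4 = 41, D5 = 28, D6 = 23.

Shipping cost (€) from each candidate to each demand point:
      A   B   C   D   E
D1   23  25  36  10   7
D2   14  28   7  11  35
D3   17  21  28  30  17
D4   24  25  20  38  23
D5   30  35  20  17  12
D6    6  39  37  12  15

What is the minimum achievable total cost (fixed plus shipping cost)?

Open {D2, D6}: assign each demand point to its cheapest open site.
  A→D6 6, B→D2 28, C→D2 7, D→D2 11, E→D6 15
  shipping cost 67, fixed 55 → total 122.
Compare {D2, D3}: shipping cost 70 + fixed 56 = 126.
Compare {D2}: shipping cost 95 + fixed 32 = 127.
Compare {D3, D6}: shipping cost 82 + fixed 47 = 129.
All other subsets cost ≥ 126. Minimum total cost: 122.

122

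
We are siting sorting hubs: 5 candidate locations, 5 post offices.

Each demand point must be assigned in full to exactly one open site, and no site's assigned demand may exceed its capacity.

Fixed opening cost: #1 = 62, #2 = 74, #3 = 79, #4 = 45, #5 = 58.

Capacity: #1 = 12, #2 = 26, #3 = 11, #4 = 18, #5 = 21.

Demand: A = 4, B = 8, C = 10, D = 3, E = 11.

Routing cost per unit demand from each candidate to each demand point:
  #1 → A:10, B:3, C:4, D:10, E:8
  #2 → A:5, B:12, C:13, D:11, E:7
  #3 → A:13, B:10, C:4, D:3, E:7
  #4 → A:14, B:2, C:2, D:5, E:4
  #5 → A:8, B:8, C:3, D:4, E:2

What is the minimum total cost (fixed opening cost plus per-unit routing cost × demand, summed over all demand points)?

205

Open {#4, #5}; cheapest assignment that respects the capacities:
  #4 (cap 18, load 18): B, C — cost 8×2 + 10×2 = 36
  #5 (cap 21, load 18): A, D, E — cost 4×8 + 3×4 + 11×2 = 66
  Shipping 102, fixed 103 → total 205.
  Any other capacity-feasible assignment to {#4, #5} ships for at least 102.
Compare {#1, #4, #5}: its best feasible assignment gives total 267.
Compare {#2, #4, #5}: its best feasible assignment gives total 267.
Every other set of open sites that can feasibly serve all demand totals ≥ 267 even under its best assignment. Minimum: 205.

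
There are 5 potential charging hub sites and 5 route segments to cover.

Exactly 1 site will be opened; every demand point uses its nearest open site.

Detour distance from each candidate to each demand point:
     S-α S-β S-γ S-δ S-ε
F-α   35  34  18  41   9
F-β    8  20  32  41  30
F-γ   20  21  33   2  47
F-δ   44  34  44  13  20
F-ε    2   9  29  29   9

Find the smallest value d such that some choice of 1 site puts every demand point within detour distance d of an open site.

29

Open {F-ε}.
  Farthest demand point is S-γ at detour distance 29 (to F-ε); all others are ≤ 29.
With {F-α} the worst case is 41.
With {F-β} the worst case is 41.
No size-1 selection achieves below 29.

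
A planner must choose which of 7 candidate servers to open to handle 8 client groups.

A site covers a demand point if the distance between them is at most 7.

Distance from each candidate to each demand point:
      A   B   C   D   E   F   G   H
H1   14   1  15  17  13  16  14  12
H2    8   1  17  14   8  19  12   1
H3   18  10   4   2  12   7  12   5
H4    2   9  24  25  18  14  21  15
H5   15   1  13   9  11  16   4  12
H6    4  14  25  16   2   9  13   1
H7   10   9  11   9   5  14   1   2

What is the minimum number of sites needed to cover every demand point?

Coverage sets (demand points within 7 of each site):
  H1: {B}
  H2: {B, H}
  H3: {C, D, F, H}
  H4: {A}
  H5: {B, G}
  H6: {A, E, H}
  H7: {E, G, H}
No 2 sites suffice: every size-2 union leaves at least one demand point uncovered.
But {H3, H5, H6} covers everything, so the minimum is 3.

3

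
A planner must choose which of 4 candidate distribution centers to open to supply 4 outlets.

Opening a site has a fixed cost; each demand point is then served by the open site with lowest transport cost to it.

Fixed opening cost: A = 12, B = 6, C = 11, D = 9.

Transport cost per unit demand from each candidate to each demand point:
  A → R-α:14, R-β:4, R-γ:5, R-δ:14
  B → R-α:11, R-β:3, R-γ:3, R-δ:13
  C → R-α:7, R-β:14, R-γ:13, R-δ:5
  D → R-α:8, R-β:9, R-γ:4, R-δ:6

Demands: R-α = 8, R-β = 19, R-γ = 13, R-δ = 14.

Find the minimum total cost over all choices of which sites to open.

239

Open {B, C}: assign each demand point to its cheapest open site.
  R-α→C 8×7=56, R-β→B 19×3=57, R-γ→B 13×3=39, R-δ→C 14×5=70
  transport cost 222, fixed 17 → total 239.
Compare {B, C, D}: transport cost 222 + fixed 26 = 248.
Compare {A, B, C}: transport cost 222 + fixed 29 = 251.
Compare {B, D}: transport cost 244 + fixed 15 = 259.
All other subsets cost ≥ 248. Minimum total cost: 239.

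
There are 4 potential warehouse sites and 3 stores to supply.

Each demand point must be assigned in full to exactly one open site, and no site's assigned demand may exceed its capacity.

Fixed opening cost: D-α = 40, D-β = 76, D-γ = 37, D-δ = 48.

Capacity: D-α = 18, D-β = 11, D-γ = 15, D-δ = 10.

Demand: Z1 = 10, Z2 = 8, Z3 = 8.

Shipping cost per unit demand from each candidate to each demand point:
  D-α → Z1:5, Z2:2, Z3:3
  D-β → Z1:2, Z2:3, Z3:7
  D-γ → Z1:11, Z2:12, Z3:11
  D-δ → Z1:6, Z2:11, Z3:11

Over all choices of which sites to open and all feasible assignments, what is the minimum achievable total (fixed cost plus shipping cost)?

176

Open {D-α, D-β}; cheapest assignment that respects the capacities:
  D-α (cap 18, load 16): Z2, Z3 — cost 8×2 + 8×3 = 40
  D-β (cap 11, load 10): Z1 — cost 10×2 = 20
  Shipping 60, fixed 116 → total 176.
  Any other capacity-feasible assignment to {D-α, D-β} ships for at least 60.
Compare {D-α, D-δ}: its best feasible assignment gives total 188.
Compare {D-α, D-β, D-γ}: its best feasible assignment gives total 213.
Every other set of open sites that can feasibly serve all demand totals ≥ 188 even under its best assignment. Minimum: 176.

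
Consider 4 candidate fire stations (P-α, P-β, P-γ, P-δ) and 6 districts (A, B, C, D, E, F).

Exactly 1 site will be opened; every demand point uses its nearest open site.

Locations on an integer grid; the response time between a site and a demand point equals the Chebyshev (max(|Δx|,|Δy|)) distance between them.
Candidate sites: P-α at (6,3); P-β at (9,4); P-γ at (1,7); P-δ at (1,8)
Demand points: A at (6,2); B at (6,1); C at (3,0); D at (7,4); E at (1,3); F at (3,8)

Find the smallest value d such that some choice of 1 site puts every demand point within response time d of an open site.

Open {P-α}.
  Farthest demand point is E at response time 5 (to P-α); all others are ≤ 5.
With {P-γ} the worst case is 7.
With {P-β} the worst case is 8.
No size-1 selection achieves below 5.

5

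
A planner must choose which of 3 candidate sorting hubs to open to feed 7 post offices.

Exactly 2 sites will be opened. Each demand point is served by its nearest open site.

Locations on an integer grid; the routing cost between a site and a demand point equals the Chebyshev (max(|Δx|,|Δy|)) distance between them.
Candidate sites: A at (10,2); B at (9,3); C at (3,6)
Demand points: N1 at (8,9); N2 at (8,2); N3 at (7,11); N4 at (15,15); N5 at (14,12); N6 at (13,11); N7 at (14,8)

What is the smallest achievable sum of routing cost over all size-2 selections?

45

Open {B, C}.
  N1→C 5, N2→B 1, N3→C 5, N4→B 12, N5→B 9, N6→B 8, N7→B 5  ⇒ total 45.
Compare {A, B}: total 49.
Compare {A, C}: total 49.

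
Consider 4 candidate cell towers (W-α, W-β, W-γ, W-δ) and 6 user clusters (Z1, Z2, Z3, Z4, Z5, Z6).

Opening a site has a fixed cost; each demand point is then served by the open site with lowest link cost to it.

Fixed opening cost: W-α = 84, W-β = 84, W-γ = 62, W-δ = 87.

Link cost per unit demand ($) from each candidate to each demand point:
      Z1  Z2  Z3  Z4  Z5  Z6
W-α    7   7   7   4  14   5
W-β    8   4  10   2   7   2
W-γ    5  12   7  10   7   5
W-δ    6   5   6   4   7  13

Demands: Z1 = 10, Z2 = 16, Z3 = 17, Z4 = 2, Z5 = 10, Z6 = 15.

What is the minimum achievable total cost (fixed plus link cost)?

483

Open {W-β, W-γ}: assign each demand point to its cheapest open site.
  Z1→W-γ 10×5=50, Z2→W-β 16×4=64, Z3→W-γ 17×7=119, Z4→W-β 2×2=4, Z5→W-β 10×7=70, Z6→W-β 15×2=30
  link cost 337, fixed 146 → total 483.
Compare {W-β, W-δ}: link cost 330 + fixed 171 = 501.
Compare {W-β}: link cost 418 + fixed 84 = 502.
Compare {W-α, W-β}: link cost 357 + fixed 168 = 525.
All other subsets cost ≥ 501. Minimum total cost: 483.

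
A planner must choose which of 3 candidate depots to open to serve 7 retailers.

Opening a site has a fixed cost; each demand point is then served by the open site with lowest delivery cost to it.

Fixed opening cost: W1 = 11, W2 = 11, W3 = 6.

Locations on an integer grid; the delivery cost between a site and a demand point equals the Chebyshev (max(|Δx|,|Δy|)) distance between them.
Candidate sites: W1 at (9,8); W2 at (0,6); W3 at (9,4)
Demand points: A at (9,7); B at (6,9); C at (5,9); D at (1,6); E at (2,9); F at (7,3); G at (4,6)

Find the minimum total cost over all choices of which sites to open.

Open {W2, W3}: assign each demand point to its cheapest open site.
  A→W3 3, B→W3 5, C→W2 5, D→W2 1, E→W2 3, F→W3 2, G→W2 4
  delivery cost 23, fixed 17 → total 40.
Compare {W3}: delivery cost 35 + fixed 6 = 41.
Compare {W1, W2}: delivery cost 21 + fixed 22 = 43.
Compare {W1}: delivery cost 33 + fixed 11 = 44.
All other subsets cost ≥ 41. Minimum total cost: 40.

40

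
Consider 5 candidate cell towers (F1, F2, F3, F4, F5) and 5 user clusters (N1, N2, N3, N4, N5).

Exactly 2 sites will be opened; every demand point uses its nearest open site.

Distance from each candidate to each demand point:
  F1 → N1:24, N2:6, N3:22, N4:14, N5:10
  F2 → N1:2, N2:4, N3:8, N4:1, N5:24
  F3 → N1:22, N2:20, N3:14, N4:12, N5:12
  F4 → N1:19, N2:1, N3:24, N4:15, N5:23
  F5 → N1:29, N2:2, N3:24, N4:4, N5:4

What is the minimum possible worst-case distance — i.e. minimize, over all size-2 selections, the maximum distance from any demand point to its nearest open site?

8

Open {F2, F5}.
  Farthest demand point is N3 at distance 8 (to F2); all others are ≤ 8.
With {F1, F2} the worst case is 10.
With {F2, F3} the worst case is 12.
No size-2 selection achieves below 8.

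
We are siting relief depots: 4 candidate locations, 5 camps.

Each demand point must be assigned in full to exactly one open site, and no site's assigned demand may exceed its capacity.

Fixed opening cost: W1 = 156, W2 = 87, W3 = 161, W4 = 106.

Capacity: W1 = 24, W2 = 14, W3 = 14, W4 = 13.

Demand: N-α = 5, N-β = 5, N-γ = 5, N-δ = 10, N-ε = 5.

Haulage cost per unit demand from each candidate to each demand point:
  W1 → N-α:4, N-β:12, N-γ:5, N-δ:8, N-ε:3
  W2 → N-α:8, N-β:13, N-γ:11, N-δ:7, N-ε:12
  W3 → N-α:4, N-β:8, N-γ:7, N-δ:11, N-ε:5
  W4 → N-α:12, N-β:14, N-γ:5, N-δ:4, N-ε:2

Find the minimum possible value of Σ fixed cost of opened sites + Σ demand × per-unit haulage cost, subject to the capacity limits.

422

Open {W1, W4}; cheapest assignment that respects the capacities:
  W1 (cap 24, load 20): N-α, N-β, N-γ, N-ε — cost 5×4 + 5×12 + 5×5 + 5×3 = 120
  W4 (cap 13, load 10): N-δ — cost 10×4 = 40
  Shipping 160, fixed 262 → total 422.
  Any other capacity-feasible assignment to {W1, W4} ships for at least 160.
Compare {W1, W2}: its best feasible assignment gives total 433.
Compare {W1, W3}: its best feasible assignment gives total 497.
Every other set of open sites that can feasibly serve all demand totals ≥ 433 even under its best assignment. Minimum: 422.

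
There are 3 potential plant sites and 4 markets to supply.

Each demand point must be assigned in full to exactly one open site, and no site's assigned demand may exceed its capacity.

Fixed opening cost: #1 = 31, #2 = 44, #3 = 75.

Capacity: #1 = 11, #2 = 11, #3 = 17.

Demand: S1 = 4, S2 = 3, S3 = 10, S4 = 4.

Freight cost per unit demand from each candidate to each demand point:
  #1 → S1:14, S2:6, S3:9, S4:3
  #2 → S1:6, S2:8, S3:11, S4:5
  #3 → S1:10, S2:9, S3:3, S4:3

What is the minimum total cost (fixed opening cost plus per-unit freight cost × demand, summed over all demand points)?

206

Open {#1, #3}; cheapest assignment that respects the capacities:
  #1 (cap 11, load 7): S2, S4 — cost 3×6 + 4×3 = 30
  #3 (cap 17, load 14): S1, S3 — cost 4×10 + 10×3 = 70
  Shipping 100, fixed 106 → total 206.
  Any other capacity-feasible assignment to {#1, #3} ships for at least 100.
Compare {#2, #3}: its best feasible assignment gives total 209.
Compare {#1, #2}: its best feasible assignment gives total 233.
Every other set of open sites that can feasibly serve all demand totals ≥ 209 even under its best assignment. Minimum: 206.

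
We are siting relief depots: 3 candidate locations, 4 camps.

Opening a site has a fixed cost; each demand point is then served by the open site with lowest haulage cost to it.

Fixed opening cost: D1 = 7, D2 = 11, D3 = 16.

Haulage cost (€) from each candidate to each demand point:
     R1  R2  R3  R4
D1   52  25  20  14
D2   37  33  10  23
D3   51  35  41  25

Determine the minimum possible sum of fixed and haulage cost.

Open {D1, D2}: assign each demand point to its cheapest open site.
  R1→D2 37, R2→D1 25, R3→D2 10, R4→D1 14
  haulage cost 86, fixed 18 → total 104.
Compare {D2}: haulage cost 103 + fixed 11 = 114.
Compare {D1}: haulage cost 111 + fixed 7 = 118.
Compare {D1, D2, D3}: haulage cost 86 + fixed 34 = 120.
All other subsets cost ≥ 114. Minimum total cost: 104.

104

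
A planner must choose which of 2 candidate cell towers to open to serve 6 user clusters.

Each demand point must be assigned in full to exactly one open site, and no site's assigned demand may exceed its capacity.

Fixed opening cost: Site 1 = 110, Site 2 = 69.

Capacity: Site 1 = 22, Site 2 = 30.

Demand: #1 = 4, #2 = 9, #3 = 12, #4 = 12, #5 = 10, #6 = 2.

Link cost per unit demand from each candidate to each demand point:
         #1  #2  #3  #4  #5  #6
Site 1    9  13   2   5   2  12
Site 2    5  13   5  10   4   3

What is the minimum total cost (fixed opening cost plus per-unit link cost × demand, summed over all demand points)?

Open {Site 1, Site 2}; cheapest assignment that respects the capacities:
  Site 1 (cap 22, load 22): #4, #5 — cost 12×5 + 10×2 = 80
  Site 2 (cap 30, load 27): #1, #2, #3, #6 — cost 4×5 + 9×13 + 12×5 + 2×3 = 203
  Shipping 283, fixed 179 → total 462.
  Any other capacity-feasible assignment to {Site 1, Site 2} ships for at least 283.
Total demand is 49 and no other set of sites has combined capacity ≥ 49, so {Site 1, Site 2} is the only feasible choice of open sites. Minimum: 462.

462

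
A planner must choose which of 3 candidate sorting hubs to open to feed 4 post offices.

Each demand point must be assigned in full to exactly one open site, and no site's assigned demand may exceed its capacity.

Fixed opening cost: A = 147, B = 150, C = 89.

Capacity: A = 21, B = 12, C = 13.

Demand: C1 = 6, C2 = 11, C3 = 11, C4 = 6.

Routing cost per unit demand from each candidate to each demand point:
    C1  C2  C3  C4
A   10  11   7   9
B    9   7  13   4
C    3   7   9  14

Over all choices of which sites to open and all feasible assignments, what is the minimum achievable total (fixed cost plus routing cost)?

Open {A, B, C}; cheapest assignment that respects the capacities:
  A (cap 21, load 17): C3, C4 — cost 11×7 + 6×9 = 131
  B (cap 12, load 11): C2 — cost 11×7 = 77
  C (cap 13, load 6): C1 — cost 6×3 = 18
  Shipping 226, fixed 386 → total 612.
  Any other capacity-feasible assignment to {A, B, C} ships for at least 226.
Total demand is 34; every other set of sites either has combined capacity below 34 or cannot fit the demands without splitting one across sites, so {A, B, C} is the only feasible choice of open sites. Minimum: 612.

612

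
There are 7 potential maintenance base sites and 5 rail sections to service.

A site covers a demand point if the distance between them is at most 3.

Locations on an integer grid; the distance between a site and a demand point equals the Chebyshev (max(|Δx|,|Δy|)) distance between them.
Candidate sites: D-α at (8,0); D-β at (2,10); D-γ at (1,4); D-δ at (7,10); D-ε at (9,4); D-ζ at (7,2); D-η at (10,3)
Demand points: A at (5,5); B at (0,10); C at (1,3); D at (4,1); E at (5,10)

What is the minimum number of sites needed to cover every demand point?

Coverage sets (demand points within 3 of each site):
  D-α: {}
  D-β: {B, E}
  D-γ: {C, D}
  D-δ: {E}
  D-ε: {}
  D-ζ: {A, D}
  D-η: {}
No 2 sites suffice: every size-2 union leaves at least one demand point uncovered.
But {D-β, D-γ, D-ζ} covers everything, so the minimum is 3.

3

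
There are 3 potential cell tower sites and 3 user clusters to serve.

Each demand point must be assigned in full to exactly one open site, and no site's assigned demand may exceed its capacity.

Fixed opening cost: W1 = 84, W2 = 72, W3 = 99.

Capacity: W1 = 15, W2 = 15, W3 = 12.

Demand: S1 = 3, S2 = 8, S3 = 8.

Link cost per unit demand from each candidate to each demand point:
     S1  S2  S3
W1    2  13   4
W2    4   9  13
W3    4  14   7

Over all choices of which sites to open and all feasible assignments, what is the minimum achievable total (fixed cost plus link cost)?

266

Open {W1, W2}; cheapest assignment that respects the capacities:
  W1 (cap 15, load 11): S1, S3 — cost 3×2 + 8×4 = 38
  W2 (cap 15, load 8): S2 — cost 8×9 = 72
  Shipping 110, fixed 156 → total 266.
  Any other capacity-feasible assignment to {W1, W2} ships for at least 110.
Compare {W2, W3}: its best feasible assignment gives total 311.
Compare {W1, W3}: its best feasible assignment gives total 333.
Every other set of open sites that can feasibly serve all demand totals ≥ 311 even under its best assignment. Minimum: 266.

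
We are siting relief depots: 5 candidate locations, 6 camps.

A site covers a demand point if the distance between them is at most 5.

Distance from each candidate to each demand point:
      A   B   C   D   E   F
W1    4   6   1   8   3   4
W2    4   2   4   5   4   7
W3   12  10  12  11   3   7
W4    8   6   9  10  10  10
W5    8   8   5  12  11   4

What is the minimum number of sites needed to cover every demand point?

2

Coverage sets (demand points within 5 of each site):
  W1: {A, C, E, F}
  W2: {A, B, C, D, E}
  W3: {E}
  W4: {}
  W5: {C, F}
No single site covers all 6 demand points.
But {W1, W2} covers everything, so the minimum is 2.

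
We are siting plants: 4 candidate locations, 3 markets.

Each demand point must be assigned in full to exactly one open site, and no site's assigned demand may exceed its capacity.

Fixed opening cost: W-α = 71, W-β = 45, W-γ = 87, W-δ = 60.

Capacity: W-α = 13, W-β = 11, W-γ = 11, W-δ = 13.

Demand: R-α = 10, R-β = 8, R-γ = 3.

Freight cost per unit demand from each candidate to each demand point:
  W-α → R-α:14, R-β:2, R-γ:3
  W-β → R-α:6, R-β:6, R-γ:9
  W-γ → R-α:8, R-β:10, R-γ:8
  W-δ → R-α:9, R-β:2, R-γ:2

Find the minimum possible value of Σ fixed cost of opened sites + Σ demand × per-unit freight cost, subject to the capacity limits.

187

Open {W-β, W-δ}; cheapest assignment that respects the capacities:
  W-β (cap 11, load 10): R-α — cost 10×6 = 60
  W-δ (cap 13, load 11): R-β, R-γ — cost 8×2 + 3×2 = 22
  Shipping 82, fixed 105 → total 187.
  Any other capacity-feasible assignment to {W-β, W-δ} ships for at least 82.
Compare {W-α, W-β}: its best feasible assignment gives total 201.
Compare {W-α, W-δ}: its best feasible assignment gives total 243.
Every other set of open sites that can feasibly serve all demand totals ≥ 201 even under its best assignment. Minimum: 187.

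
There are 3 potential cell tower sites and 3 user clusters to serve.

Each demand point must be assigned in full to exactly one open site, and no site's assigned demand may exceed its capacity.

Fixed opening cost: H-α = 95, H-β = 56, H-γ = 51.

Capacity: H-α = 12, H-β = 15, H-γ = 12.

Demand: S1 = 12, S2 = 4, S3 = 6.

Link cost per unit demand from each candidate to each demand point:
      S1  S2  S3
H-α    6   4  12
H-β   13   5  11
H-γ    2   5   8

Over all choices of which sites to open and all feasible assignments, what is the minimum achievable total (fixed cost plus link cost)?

217

Open {H-β, H-γ}; cheapest assignment that respects the capacities:
  H-β (cap 15, load 10): S2, S3 — cost 4×5 + 6×11 = 86
  H-γ (cap 12, load 12): S1 — cost 12×2 = 24
  Shipping 110, fixed 107 → total 217.
  Any other capacity-feasible assignment to {H-β, H-γ} ships for at least 110.
Compare {H-α, H-γ}: its best feasible assignment gives total 258.
Compare {H-α, H-β, H-γ}: its best feasible assignment gives total 308.
Every other set of open sites that can feasibly serve all demand totals ≥ 258 even under its best assignment. Minimum: 217.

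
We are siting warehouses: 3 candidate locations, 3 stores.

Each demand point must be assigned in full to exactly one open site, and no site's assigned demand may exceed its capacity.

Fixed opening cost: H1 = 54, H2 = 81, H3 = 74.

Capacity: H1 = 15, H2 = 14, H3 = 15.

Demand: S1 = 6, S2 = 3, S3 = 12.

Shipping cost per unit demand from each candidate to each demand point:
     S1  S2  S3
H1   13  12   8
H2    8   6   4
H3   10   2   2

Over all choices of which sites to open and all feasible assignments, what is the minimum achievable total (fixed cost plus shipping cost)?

Open {H2, H3}; cheapest assignment that respects the capacities:
  H2 (cap 14, load 6): S1 — cost 6×8 = 48
  H3 (cap 15, load 15): S2, S3 — cost 3×2 + 12×2 = 30
  Shipping 78, fixed 155 → total 233.
  Any other capacity-feasible assignment to {H2, H3} ships for at least 78.
Compare {H1, H3}: its best feasible assignment gives total 236.
Compare {H1, H2, H3}: its best feasible assignment gives total 287.
Every other set of open sites that can feasibly serve all demand totals ≥ 236 even under its best assignment. Minimum: 233.

233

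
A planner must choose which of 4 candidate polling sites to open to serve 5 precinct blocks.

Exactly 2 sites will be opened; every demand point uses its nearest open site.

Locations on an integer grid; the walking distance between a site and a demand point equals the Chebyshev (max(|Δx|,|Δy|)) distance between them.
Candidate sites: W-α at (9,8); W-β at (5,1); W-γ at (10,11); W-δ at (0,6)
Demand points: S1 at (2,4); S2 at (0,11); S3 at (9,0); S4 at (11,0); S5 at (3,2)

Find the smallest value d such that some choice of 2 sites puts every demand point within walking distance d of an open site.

6

Open {W-β, W-δ}.
  Farthest demand point is S4 at walking distance 6 (to W-β); all others are ≤ 6.
With {W-α, W-δ} the worst case is 8.
With {W-α, W-β} the worst case is 9.
No size-2 selection achieves below 6.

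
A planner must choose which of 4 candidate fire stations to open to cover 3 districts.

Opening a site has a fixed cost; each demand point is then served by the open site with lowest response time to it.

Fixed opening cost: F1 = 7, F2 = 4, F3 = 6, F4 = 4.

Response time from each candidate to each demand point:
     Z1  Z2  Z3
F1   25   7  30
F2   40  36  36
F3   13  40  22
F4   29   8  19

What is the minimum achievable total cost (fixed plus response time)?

Open {F3, F4}: assign each demand point to its cheapest open site.
  Z1→F3 13, Z2→F4 8, Z3→F4 19
  response time 40, fixed 10 → total 50.
Compare {F2, F3, F4}: response time 40 + fixed 14 = 54.
Compare {F1, F3}: response time 42 + fixed 13 = 55.
Compare {F1, F3, F4}: response time 39 + fixed 17 = 56.
All other subsets cost ≥ 54. Minimum total cost: 50.

50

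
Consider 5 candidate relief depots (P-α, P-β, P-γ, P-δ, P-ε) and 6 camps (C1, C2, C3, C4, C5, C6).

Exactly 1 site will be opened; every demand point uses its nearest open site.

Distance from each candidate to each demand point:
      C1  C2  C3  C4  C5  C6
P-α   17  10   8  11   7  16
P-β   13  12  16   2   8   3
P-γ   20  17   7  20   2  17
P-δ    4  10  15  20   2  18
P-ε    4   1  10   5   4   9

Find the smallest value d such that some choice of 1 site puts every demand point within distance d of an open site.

10

Open {P-ε}.
  Farthest demand point is C3 at distance 10 (to P-ε); all others are ≤ 10.
With {P-β} the worst case is 16.
With {P-α} the worst case is 17.
No size-1 selection achieves below 10.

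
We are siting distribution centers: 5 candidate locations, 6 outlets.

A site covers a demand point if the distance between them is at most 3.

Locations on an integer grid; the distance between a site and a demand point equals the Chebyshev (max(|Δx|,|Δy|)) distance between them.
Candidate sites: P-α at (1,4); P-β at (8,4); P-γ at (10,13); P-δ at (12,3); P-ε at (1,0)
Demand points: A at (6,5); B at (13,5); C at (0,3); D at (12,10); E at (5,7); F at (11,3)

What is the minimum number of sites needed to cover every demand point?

Coverage sets (demand points within 3 of each site):
  P-α: {C}
  P-β: {A, E, F}
  P-γ: {D}
  P-δ: {B, F}
  P-ε: {C}
No 3 sites suffice: every size-3 union leaves at least one demand point uncovered.
But {P-α, P-β, P-γ, P-δ} covers everything, so the minimum is 4.

4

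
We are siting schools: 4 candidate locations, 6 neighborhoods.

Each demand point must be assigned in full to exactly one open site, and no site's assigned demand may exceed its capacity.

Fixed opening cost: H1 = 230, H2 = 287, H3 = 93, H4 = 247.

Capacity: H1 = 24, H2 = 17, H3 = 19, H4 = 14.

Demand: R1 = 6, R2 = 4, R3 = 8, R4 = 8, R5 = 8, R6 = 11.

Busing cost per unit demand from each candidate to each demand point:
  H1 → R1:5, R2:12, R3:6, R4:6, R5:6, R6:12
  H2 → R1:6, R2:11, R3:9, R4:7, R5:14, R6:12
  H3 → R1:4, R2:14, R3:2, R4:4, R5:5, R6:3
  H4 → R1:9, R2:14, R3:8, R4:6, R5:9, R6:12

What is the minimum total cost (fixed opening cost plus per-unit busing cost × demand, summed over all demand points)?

793

Open {H1, H3, H4}; cheapest assignment that respects the capacities:
  H1 (cap 24, load 18): R1, R2, R5 — cost 6×5 + 4×12 + 8×6 = 126
  H3 (cap 19, load 19): R3, R6 — cost 8×2 + 11×3 = 49
  H4 (cap 14, load 8): R4 — cost 8×6 = 48
  Shipping 223, fixed 570 → total 793.
  Any other capacity-feasible assignment to {H1, H3, H4} ships for at least 223.
Compare {H1, H2, H3}: its best feasible assignment gives total 829.
Compare {H2, H3, H4}: its best feasible assignment gives total 896.
Every other set of open sites that can feasibly serve all demand totals ≥ 829 even under its best assignment. Minimum: 793.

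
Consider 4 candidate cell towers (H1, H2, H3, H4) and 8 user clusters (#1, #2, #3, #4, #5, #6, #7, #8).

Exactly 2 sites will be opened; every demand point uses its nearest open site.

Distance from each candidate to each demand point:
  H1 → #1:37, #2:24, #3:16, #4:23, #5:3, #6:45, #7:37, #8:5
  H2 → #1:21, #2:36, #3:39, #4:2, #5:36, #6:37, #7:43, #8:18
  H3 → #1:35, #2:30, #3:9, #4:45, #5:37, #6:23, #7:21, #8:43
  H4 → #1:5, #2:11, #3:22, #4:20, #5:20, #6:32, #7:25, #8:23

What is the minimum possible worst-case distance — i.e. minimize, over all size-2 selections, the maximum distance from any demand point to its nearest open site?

Open {H3, H4}.
  Farthest demand point is #6 at distance 23 (to H3); all others are ≤ 23.
With {H1, H4} the worst case is 32.
With {H2, H4} the worst case is 32.
No size-2 selection achieves below 23.

23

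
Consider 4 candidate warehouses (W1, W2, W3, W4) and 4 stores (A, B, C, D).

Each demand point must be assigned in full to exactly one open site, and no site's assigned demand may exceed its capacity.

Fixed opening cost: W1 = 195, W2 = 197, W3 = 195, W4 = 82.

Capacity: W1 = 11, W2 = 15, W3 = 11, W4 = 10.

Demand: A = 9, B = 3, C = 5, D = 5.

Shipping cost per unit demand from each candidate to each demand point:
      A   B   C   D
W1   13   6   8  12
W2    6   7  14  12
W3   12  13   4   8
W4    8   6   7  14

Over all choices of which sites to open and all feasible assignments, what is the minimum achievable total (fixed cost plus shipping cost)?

446

Open {W2, W4}; cheapest assignment that respects the capacities:
  W2 (cap 15, load 14): A, D — cost 9×6 + 5×12 = 114
  W4 (cap 10, load 8): B, C — cost 3×6 + 5×7 = 53
  Shipping 167, fixed 279 → total 446.
  Any other capacity-feasible assignment to {W2, W4} ships for at least 167.
Compare {W2, W3}: its best feasible assignment gives total 527.
Compare {W1, W2}: its best feasible assignment gives total 564.
Every other set of open sites that can feasibly serve all demand totals ≥ 527 even under its best assignment. Minimum: 446.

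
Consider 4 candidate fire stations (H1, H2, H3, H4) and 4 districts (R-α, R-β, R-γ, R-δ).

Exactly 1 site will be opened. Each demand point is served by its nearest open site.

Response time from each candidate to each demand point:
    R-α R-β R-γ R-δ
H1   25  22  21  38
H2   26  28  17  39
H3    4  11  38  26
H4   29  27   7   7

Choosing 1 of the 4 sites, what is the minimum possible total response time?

Open {H4}.
  R-α→H4 29, R-β→H4 27, R-γ→H4 7, R-δ→H4 7  ⇒ total 70.
Compare {H3}: total 79.
Compare {H1}: total 106.
No size-1 selection does better; minimum is 70.

70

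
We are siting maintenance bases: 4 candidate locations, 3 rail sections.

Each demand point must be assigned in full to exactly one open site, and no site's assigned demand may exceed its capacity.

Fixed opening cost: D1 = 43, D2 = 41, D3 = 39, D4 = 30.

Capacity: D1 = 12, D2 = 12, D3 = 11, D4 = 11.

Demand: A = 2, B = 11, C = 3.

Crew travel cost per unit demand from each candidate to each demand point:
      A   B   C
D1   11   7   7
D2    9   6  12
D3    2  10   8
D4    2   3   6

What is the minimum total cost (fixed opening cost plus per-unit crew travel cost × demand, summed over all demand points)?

130

Open {D3, D4}; cheapest assignment that respects the capacities:
  D3 (cap 11, load 5): A, C — cost 2×2 + 3×8 = 28
  D4 (cap 11, load 11): B — cost 11×3 = 33
  Shipping 61, fixed 69 → total 130.
  Any other capacity-feasible assignment to {D3, D4} ships for at least 61.
Compare {D1, D4}: its best feasible assignment gives total 149.
Compare {D2, D4}: its best feasible assignment gives total 158.
Every other set of open sites that can feasibly serve all demand totals ≥ 149 even under its best assignment. Minimum: 130.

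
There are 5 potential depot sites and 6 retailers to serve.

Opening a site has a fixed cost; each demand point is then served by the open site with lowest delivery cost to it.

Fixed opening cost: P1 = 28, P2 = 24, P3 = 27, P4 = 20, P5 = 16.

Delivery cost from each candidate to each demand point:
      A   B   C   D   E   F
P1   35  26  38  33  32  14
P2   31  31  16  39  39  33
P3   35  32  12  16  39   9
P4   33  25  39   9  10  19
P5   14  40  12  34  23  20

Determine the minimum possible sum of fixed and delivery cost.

Open {P4, P5}: assign each demand point to its cheapest open site.
  A→P5 14, B→P4 25, C→P5 12, D→P4 9, E→P4 10, F→P4 19
  delivery cost 89, fixed 36 → total 125.
Compare {P3, P4, P5}: delivery cost 79 + fixed 63 = 142.
Compare {P3, P4}: delivery cost 98 + fixed 47 = 145.
Compare {P1, P4, P5}: delivery cost 84 + fixed 64 = 148.
All other subsets cost ≥ 142. Minimum total cost: 125.

125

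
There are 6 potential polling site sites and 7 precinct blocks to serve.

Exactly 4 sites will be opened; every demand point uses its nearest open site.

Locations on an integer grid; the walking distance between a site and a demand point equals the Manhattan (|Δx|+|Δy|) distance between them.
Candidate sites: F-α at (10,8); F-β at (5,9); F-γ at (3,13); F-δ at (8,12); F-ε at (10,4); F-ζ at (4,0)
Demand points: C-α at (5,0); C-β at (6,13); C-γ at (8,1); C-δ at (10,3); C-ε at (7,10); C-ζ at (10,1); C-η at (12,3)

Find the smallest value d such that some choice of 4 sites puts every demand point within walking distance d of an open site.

5

Open {F-α, F-β, F-ε, F-ζ}.
  Farthest demand point is C-β at walking distance 5 (to F-β); all others are ≤ 5.
With {F-α, F-γ, F-ε, F-ζ} the worst case is 5.
With {F-α, F-δ, F-ε, F-ζ} the worst case is 5.
No size-4 selection achieves below 5.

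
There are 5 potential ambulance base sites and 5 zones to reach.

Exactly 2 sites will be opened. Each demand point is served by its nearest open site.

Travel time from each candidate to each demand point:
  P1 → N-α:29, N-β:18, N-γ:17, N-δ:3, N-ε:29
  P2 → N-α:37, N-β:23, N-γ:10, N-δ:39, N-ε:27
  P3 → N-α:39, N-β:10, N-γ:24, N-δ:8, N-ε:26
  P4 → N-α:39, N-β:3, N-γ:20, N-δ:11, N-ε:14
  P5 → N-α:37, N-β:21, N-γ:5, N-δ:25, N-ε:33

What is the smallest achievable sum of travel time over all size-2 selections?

Open {P1, P4}.
  N-α→P1 29, N-β→P4 3, N-γ→P1 17, N-δ→P1 3, N-ε→P4 14  ⇒ total 66.
Compare {P4, P5}: total 70.
Compare {P2, P4}: total 75.
No size-2 selection does better; minimum is 66.

66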